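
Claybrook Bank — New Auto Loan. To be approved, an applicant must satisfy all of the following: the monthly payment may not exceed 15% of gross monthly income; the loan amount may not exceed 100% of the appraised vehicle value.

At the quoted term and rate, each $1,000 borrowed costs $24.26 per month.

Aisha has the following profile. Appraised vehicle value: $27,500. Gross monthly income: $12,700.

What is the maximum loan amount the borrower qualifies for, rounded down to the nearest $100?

$27,500

Payment cap: 15% × $12,700 = $1,905/month.
At $24.26 per $1,000, that supports 1,905/24.26 × 1,000 ≈ $78,524 → $78,500.
LTV cap: 100% × $27,500 = $27,500 → $27,500.
Binding constraint: loan-to-value.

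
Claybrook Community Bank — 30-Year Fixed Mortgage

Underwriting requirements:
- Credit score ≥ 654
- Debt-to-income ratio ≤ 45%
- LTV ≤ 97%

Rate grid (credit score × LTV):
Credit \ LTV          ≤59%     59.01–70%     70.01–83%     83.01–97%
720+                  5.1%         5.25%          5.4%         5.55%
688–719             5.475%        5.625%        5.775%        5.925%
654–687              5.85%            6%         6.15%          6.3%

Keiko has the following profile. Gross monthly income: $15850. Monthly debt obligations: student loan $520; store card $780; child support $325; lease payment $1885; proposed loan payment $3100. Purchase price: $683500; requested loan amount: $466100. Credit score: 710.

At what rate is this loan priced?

5.625%

Credit score 710 ≥ 654; Total monthly debts = (520 + 780 + 325 + 1,885 + 3,100) = 6,610. DTI: 6,610 ÷ 15,850 = 41.7%, within the 45% cap
LTV = 466,100/683,500 = 68.2% ≤ 97%
Credit 710 → row 688–719; LTV 68.2% → column 59.01–70%. Grid cell → 5.625%.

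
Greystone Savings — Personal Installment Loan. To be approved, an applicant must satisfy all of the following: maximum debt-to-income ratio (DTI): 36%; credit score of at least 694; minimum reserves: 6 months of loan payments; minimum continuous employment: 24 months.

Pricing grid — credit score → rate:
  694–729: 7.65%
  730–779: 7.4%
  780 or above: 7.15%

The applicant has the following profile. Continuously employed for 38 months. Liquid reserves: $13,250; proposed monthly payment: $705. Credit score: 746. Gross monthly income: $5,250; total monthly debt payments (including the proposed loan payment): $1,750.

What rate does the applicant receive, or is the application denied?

Credit score 746 ≥ 694 (meets minimum)
DTI: 1,750 ÷ 5,250 = 33.3%, within the 36% cap
Reserves: 13,250 ÷ 705 = 18.8 months (meets 6-month minimum)
Employment 38 ≥ 24 months
All requirements met. Score 746 falls in the 730–779 tier → 7.4%.

Approved at 7.4%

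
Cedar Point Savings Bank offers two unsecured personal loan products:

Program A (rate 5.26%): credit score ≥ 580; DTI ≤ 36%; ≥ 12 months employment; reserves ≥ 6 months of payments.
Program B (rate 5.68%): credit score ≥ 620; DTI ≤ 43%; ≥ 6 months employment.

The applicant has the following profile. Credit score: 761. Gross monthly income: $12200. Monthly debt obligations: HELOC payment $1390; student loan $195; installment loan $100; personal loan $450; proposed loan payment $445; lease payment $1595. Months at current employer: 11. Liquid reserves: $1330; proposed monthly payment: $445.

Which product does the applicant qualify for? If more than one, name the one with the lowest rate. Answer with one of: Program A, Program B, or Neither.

Total debts = (1,390 + 195 + 100 + 450 + 445 + 1,595) = 4,175; DTI = 4,175/12,200 = 34.2%.
Reserves = 1,330/445 = 3.0 months.
Program A: score 761 ≥ 580; DTI 34.2% ≤ 36%; employment 11 < 12 mo; reserves 3.0 < 6 mo → does not qualify.
Program B: score 761 ≥ 620; DTI 34.2% ≤ 43%; employment 11 ≥ 6 mo → qualifies.

Program B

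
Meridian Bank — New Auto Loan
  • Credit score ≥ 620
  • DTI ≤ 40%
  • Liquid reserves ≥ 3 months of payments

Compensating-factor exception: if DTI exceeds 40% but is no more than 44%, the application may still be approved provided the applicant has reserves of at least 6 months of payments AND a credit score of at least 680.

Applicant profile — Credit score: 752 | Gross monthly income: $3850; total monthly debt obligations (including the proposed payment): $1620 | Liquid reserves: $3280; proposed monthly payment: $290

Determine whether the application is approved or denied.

Credit score 752 ≥ 620 (meets base)
DTI = 1,620/3,850 = 42.1% > 40% — standard DTI limit exceeded.
Reserves = 3,280/290 = 11.3 months ≥ 3
DTI 42.1% is within the 40%–44% exception band; checking compensating factors.
Reserves 11.3 ≥ 6 months; credit score 752 ≥ 680.
Both compensating conditions met → exception applies.

Approved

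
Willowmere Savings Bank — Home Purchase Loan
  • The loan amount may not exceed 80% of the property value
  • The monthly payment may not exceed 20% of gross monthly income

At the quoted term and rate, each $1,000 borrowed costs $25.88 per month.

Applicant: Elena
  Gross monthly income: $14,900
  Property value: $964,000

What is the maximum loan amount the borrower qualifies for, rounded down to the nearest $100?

$115,100

Payment cap: 20% × $14,900 = $2,980/month.
At $25.88 per $1,000, that supports 2,980/25.88 × 1,000 ≈ $115,146 → $115,100.
LTV cap: 80% × $964,000 = $771,200 → $771,200.
Binding constraint: payment-to-income.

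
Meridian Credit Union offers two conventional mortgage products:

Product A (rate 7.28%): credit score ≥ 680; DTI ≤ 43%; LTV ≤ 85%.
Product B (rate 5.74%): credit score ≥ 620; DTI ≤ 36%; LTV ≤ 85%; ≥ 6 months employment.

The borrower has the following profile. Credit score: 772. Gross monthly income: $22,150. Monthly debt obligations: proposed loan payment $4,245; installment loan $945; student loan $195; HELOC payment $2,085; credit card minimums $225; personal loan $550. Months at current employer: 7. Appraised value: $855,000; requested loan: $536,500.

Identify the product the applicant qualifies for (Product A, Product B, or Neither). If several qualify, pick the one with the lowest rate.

Product A

Total debts = (4,245 + 945 + 195 + 2,085 + 225 + 550) = 8,245; DTI = 8,245/22,150 = 37.2%.
LTV = 536,500/855,000 = 62.7%.
Product A: score 772 ≥ 680; DTI 37.2% ≤ 43%; LTV 62.7% ≤ 85% → qualifies.
Product B: score 772 ≥ 620; DTI 37.2% > 36%; LTV 62.7% ≤ 85%; employment 7 ≥ 6 mo → does not qualify.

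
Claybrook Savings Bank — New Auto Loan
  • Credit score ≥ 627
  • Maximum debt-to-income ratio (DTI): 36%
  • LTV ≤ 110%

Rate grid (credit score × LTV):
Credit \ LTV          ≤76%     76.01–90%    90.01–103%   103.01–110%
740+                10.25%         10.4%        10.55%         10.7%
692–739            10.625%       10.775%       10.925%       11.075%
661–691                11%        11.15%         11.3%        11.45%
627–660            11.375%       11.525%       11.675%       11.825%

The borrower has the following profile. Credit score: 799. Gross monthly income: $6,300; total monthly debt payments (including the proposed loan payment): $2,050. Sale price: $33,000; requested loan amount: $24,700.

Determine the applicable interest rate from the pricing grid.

Credit score 799 ≥ 627; Debt-to-income = 2,050/6,300 = 32.5% — meets 36% limit
Loan-to-value = 24,700/33,000 = 74.8% — pass (110% max)
Row: 799 falls in 740+. Column: 74.8% falls in ≤76%. Rate = 10.25%.

10.25%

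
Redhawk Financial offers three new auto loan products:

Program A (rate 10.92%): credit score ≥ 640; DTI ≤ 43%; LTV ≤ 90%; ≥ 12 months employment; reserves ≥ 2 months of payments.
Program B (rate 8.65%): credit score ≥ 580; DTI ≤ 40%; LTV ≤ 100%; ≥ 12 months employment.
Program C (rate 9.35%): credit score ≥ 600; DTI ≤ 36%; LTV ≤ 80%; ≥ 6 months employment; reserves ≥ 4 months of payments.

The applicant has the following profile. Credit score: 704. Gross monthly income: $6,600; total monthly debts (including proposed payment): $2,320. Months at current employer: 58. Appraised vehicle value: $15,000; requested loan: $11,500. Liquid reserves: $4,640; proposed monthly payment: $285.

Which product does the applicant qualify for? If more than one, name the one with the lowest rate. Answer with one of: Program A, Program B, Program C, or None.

DTI = 2,320/6,600 = 35.2%.
LTV = 11,500/15,000 = 76.7%.
Reserves = 4,640/285 = 16.3 months.
Program A: score 704 ≥ 640; DTI 35.2% ≤ 43%; LTV 76.7% ≤ 90%; employment 58 ≥ 12 mo; reserves 16.3 ≥ 2 mo → qualifies.
Program B: score 704 ≥ 580; DTI 35.2% ≤ 40%; LTV 76.7% ≤ 100%; employment 58 ≥ 12 mo → qualifies.
Program C: score 704 ≥ 600; DTI 35.2% ≤ 36%; LTV 76.7% ≤ 80%; employment 58 ≥ 6 mo; reserves 16.3 ≥ 4 mo → qualifies.
Qualifying: Program A, Program B, Program C. Lowest rate is 8.65% → Program B.

Program B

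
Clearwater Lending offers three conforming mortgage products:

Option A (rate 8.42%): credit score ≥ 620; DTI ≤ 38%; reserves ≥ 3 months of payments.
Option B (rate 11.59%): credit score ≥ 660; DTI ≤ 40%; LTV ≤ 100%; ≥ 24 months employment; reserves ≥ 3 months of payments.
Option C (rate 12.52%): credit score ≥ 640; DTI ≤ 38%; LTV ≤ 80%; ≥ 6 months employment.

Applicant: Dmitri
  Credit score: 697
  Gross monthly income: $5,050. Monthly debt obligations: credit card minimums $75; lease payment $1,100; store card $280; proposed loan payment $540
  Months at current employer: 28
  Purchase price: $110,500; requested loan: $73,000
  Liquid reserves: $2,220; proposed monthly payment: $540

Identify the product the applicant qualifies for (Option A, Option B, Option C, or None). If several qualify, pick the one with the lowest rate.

Total debts = (75 + 1,100 + 280 + 540) = 1,995; DTI = 1,995/5,050 = 39.5%.
LTV = 73,000/110,500 = 66.1%.
Reserves = 2,220/540 = 4.1 months.
Option A: score 697 ≥ 620; DTI 39.5% > 38%; reserves 4.1 ≥ 3 mo → does not qualify.
Option B: score 697 ≥ 660; DTI 39.5% ≤ 40%; LTV 66.1% ≤ 100%; employment 28 ≥ 24 mo; reserves 4.1 ≥ 3 mo → qualifies.
Option C: score 697 ≥ 640; DTI 39.5% > 38%; LTV 66.1% ≤ 80%; employment 28 ≥ 6 mo → does not qualify.

Option B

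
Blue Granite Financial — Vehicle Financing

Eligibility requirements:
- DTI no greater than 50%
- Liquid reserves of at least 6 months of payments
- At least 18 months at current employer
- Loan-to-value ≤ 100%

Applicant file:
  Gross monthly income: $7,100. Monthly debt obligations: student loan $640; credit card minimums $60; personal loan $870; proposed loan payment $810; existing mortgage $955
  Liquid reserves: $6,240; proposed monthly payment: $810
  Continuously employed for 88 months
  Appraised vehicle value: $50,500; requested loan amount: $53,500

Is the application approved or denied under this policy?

Total monthly debts = (640 + 60 + 870 + 810 + 955) = 3,335. DTI: 3,335 ÷ 7,100 = 47%, within the 50% cap
Reserves: 6,240 ÷ 810 = 7.7 months (meets 6-month minimum)
Employment 88 ≥ 18 months
Loan-to-value = 53,500/50,500 = 105.9% — fail (100% max)
Fails on LTV.

Denied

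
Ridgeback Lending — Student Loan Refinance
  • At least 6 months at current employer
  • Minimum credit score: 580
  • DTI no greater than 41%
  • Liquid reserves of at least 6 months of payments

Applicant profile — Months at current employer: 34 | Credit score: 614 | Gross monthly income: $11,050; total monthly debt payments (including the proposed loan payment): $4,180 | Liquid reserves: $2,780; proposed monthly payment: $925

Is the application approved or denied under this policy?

Employment 34 ≥ 6 months
Credit score 614 ≥ 580 (meets)
DTI: 4,180 ÷ 11,050 = 37.8%, within the 41% cap
Liquid reserves cover 2,780/925 = 3.0 months — < 6 required
Fails on reserves.

Denied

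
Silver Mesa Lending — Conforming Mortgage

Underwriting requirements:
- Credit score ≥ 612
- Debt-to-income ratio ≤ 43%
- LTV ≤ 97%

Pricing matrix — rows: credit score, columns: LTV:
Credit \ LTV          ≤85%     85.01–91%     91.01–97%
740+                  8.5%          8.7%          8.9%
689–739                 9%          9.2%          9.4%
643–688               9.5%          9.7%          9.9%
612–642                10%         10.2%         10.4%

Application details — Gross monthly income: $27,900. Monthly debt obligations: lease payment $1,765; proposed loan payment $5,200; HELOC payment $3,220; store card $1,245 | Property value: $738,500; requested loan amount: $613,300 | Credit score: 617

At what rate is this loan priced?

10%

Credit score 617 ≥ 612; Total monthly debts = (1,765 + 5,200 + 3,220 + 1,245) = 11,430. Debt-to-income = 11,430/27,900 = 41% — meets 43% limit
LTV: 613,300 ÷ 738,500 = 83%, within 97% cap
Row: 617 falls in 612–642. Column: 83% falls in ≤85%. Rate = 10%.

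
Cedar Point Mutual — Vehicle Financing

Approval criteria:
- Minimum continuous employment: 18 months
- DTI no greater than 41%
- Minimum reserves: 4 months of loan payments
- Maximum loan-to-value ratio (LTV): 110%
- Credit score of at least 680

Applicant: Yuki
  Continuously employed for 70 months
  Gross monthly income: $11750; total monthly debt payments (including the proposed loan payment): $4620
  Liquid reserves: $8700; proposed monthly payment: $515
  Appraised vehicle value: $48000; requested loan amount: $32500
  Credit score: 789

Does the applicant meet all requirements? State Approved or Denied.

Employment 70 ≥ 18 months
Debt-to-income = 4,620/11,750 = 39.3% — meets 41% limit
Liquid reserves cover 8,700/515 = 16.9 months — ≥ 4 required
LTV: 32,500 ÷ 48,000 = 67.7%, within 110% cap
Credit score 789 ≥ 680 (meets)
All criteria satisfied.

Approved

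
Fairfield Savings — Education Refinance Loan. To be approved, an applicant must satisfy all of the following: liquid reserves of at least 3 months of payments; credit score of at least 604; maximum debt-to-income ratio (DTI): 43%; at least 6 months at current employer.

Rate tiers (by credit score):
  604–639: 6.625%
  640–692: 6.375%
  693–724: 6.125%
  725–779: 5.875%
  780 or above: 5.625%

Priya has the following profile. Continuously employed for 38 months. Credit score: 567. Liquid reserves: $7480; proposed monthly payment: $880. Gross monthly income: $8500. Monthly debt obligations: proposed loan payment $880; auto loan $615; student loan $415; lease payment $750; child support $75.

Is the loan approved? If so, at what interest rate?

Credit score 567 < 604 (below minimum)
Employment 38 ≥ 6 months
Liquid reserves cover 7,480/880 = 8.5 months — ≥ 3 required
Total monthly debts = (880 + 615 + 415 + 750 + 75) = 2,735. DTI = 2,735/8,500 = 32.2% ≤ 43%
Not all requirements met → denied.

Denied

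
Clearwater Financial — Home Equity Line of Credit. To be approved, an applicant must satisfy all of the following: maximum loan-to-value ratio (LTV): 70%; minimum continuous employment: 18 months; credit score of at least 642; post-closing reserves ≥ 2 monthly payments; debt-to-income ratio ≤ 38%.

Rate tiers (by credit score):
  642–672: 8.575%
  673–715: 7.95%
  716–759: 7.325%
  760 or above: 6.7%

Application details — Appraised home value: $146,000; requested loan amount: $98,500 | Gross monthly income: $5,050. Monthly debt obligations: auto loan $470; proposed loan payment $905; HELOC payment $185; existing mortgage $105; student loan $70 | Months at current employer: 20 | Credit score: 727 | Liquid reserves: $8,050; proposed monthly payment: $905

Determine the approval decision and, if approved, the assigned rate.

Credit score 727 ≥ 642 (meets minimum)
Reserves: 8,050 ÷ 905 = 8.9 months (meets 2-month minimum)
Loan-to-value = 98,500/146,000 = 67.5% — pass (70% max)
Employment 20 ≥ 18 months
Total monthly debts = (470 + 905 + 185 + 105 + 70) = 1,735. DTI: 1,735 ÷ 5,050 = 34.4%, within the 38% cap
All requirements met. Score 727 falls in the 716–759 tier → 7.325%.

Approved at 7.325%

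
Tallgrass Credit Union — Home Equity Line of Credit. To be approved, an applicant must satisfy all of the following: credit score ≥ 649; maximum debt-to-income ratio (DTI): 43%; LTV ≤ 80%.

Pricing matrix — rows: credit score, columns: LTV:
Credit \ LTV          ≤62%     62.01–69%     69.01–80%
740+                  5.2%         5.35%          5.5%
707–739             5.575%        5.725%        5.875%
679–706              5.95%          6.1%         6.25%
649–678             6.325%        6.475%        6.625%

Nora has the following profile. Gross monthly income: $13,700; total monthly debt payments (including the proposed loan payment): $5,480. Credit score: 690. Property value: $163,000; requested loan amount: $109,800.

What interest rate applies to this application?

6.1%

Credit score 690 ≥ 649; Debt-to-income = 5,480/13,700 = 40% — meets 43% limit
Loan-to-value = 109,800/163,000 = 67.4% — pass (80% max)
Row: 690 falls in 679–706. Column: 67.4% falls in 62.01–69%. Rate = 6.1%.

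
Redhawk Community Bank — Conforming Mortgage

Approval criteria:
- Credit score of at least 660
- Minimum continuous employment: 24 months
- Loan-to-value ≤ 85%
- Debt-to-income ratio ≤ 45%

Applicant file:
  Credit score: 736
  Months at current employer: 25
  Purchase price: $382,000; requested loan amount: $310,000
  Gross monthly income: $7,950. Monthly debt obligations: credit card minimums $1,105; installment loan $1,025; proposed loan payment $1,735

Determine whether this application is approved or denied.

Credit score 736 ≥ 660 (meets)
Employment 25 ≥ 24 months
LTV = 310,000/382,000 = 81.2% ≤ 85%
Total monthly debts = (1,105 + 1,025 + 1,735) = 3,865. Debt-to-income = 3,865/7,950 = 48.6% — over 45% limit
Fails on DTI.

Denied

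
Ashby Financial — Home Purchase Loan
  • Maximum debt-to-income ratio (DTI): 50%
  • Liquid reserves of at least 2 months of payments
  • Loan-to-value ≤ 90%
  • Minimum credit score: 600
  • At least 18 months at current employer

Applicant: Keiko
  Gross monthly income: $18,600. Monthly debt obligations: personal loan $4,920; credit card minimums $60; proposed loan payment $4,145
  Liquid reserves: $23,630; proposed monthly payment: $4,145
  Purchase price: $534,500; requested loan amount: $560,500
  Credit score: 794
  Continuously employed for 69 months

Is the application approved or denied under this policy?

Total monthly debts = (4,920 + 60 + 4,145) = 9,125. DTI: 9,125 ÷ 18,600 = 49.1%, within the 50% cap
Reserves: 23,630 ÷ 4,145 = 5.7 months (meets 2-month minimum)
Loan-to-value = 560,500/534,500 = 104.9% — fail (90% max)
Credit score 794 ≥ 600 (meets)
Employment 69 ≥ 18 months
Fails on LTV.

Denied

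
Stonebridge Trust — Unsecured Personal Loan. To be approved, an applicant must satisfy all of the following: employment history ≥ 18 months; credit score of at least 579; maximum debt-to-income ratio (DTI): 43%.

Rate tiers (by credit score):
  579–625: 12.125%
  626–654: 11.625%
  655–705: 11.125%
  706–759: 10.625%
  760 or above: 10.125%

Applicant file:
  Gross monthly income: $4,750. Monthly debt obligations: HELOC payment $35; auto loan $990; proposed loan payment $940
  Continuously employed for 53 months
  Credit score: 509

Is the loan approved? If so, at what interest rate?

Credit score 509 < 579 (below minimum)
Total monthly debts = (35 + 990 + 940) = 1,965. DTI = 1,965/4,750 = 41.4% ≤ 43%
Employment 53 ≥ 18 months
Not all requirements met → denied.

Denied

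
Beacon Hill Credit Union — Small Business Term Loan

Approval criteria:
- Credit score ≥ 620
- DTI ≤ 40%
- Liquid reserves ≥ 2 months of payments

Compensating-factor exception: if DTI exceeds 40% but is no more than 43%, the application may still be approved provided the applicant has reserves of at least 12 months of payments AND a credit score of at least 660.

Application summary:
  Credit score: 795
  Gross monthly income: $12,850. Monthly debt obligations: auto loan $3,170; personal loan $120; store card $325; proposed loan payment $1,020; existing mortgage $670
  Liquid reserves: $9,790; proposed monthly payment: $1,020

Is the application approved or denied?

Denied

Credit score 795 ≥ 620 (meets base)
Total debts = (3,170 + 120 + 325 + 1,020 + 670) = 5,305. DTI: 5,305 ÷ 12,850 = 41.3%, over the 40% base limit.
Liquid reserves cover 9,790/1,020 = 9.6 months — ≥ 2 required
DTI 41.3% is within the 40%–43% exception band; checking compensating factors.
Override check — reserves: 9.6 mo (short of 12); score: 795 (ok).
Override conditions not both satisfied; exception does not apply.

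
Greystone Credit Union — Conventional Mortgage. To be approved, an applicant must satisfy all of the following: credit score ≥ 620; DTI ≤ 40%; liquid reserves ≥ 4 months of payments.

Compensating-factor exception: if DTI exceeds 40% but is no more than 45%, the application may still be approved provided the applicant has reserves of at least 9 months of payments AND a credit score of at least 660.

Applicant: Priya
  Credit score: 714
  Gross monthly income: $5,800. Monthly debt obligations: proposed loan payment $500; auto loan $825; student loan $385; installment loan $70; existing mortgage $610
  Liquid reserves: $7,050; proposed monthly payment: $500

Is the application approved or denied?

Credit score 714 ≥ 620 (meets base)
Total debts = (500 + 825 + 385 + 70 + 610) = 2,390. DTI: 2,390 ÷ 5,800 = 41.2%, over the 40% base limit.
Reserves: 7,050 ÷ 500 = 14.1 months (meets 4-month minimum)
DTI 41.2% is within the 40%–45% exception band; checking compensating factors.
Override check — reserves: 14.1 mo (ok); score: 714 (ok).
Both compensating conditions met → exception applies.

Approved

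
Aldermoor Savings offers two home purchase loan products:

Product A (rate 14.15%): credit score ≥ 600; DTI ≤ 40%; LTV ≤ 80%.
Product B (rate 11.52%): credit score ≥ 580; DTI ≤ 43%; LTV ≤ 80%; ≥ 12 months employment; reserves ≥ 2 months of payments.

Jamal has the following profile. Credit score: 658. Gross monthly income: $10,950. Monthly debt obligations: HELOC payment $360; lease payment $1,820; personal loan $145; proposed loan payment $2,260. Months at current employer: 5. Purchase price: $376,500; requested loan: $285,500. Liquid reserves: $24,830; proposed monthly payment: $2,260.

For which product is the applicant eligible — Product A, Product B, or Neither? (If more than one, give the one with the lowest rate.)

Total debts = (360 + 1,820 + 145 + 2,260) = 4,585; DTI = 4,585/10,950 = 41.9%.
LTV = 285,500/376,500 = 75.8%.
Reserves = 24,830/2,260 = 11.0 months.
Product A: score 658 ≥ 600; DTI 41.9% > 40%; LTV 75.8% ≤ 80% → does not qualify.
Product B: score 658 ≥ 580; DTI 41.9% ≤ 43%; LTV 75.8% ≤ 80%; employment 5 < 12 mo; reserves 11.0 ≥ 2 mo → does not qualify.

Neither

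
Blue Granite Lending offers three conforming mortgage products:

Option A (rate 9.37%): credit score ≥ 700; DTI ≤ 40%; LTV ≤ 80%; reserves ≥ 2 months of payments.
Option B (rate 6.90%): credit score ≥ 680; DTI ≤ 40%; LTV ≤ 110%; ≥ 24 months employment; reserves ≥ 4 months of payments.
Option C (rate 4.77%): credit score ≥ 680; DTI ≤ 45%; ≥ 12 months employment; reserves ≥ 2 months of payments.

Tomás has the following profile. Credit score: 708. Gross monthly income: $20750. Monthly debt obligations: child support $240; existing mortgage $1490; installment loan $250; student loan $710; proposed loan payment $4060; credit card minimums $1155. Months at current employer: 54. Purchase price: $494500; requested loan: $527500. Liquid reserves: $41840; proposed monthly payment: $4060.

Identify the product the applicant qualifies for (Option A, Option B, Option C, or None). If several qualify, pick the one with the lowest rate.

Total debts = (240 + 1,490 + 250 + 710 + 4,060 + 1,155) = 7,905; DTI = 7,905/20,750 = 38.1%.
LTV = 527,500/494,500 = 106.7%.
Reserves = 41,840/4,060 = 10.3 months.
Option A: score 708 ≥ 700; DTI 38.1% ≤ 40%; LTV 106.7% > 80%; reserves 10.3 ≥ 2 mo → does not qualify.
Option B: score 708 ≥ 680; DTI 38.1% ≤ 40%; LTV 106.7% ≤ 110%; employment 54 ≥ 24 mo; reserves 10.3 ≥ 4 mo → qualifies.
Option C: score 708 ≥ 680; DTI 38.1% ≤ 45%; employment 54 ≥ 12 mo; reserves 10.3 ≥ 2 mo → qualifies.
Qualifying: Option B, Option C. Lowest rate is 4.77% → Option C.

Option C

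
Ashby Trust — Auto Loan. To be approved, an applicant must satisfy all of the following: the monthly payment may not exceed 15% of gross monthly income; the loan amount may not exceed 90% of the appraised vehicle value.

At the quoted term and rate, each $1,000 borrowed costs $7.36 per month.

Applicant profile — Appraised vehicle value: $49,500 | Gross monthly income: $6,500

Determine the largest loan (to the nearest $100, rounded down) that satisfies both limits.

$44,500

Payment cap: 15% × $6,500 = $975/month.
At $7.36 per $1,000, that supports 975/7.36 × 1,000 ≈ $132,472 → $132,400.
LTV cap: 90% × $49,500 = $44,550 → $44,500.
Binding constraint: loan-to-value.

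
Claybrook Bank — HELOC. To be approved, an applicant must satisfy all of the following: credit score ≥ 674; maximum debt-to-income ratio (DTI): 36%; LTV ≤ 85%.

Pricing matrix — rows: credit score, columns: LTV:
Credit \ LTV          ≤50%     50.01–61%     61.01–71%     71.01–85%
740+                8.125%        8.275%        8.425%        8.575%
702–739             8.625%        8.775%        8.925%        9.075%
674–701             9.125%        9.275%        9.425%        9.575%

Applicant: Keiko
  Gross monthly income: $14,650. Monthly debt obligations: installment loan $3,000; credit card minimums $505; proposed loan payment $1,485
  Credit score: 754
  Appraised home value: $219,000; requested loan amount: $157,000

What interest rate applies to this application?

Credit score 754 ≥ 674; Total monthly debts = (3,000 + 505 + 1,485) = 4,990. DTI: 4,990 ÷ 14,650 = 34.1%, within the 36% cap
Loan-to-value = 157,000/219,000 = 71.7% — pass (85% max)
Score 754 is in the 740+ band; LTV 71.7% is in the 71.01–85% band → 8.575%.

8.575%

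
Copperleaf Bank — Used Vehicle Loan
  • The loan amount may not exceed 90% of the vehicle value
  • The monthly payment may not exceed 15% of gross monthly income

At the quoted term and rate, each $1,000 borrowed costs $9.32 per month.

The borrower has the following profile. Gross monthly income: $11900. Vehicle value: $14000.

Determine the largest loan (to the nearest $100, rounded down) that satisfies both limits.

$12,600

Payment cap: 15% × $11,900 = $1,785/month.
At $9.32 per $1,000, that supports 1,785/9.32 × 1,000 ≈ $191,523 → $191,500.
LTV cap: 90% × $14,000 = $12,600 → $12,600.
Binding constraint: loan-to-value.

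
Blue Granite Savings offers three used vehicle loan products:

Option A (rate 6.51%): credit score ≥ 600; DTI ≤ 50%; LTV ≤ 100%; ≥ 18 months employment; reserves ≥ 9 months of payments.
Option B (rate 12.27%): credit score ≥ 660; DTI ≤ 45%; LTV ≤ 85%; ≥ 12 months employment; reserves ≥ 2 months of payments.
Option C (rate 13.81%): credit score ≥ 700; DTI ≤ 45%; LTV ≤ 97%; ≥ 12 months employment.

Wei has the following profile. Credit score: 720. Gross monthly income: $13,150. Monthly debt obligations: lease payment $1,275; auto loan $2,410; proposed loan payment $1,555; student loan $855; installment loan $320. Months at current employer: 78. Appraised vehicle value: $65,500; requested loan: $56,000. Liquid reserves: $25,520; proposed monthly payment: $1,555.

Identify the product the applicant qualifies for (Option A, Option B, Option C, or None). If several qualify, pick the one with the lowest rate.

Total debts = (1,275 + 2,410 + 1,555 + 855 + 320) = 6,415; DTI = 6,415/13,150 = 48.8%.
LTV = 56,000/65,500 = 85.5%.
Reserves = 25,520/1,555 = 16.4 months.
Option A: score 720 ≥ 600; DTI 48.8% ≤ 50%; LTV 85.5% ≤ 100%; employment 78 ≥ 18 mo; reserves 16.4 ≥ 9 mo → qualifies.
Option B: score 720 ≥ 660; DTI 48.8% > 45%; LTV 85.5% > 85%; employment 78 ≥ 12 mo; reserves 16.4 ≥ 2 mo → does not qualify.
Option C: score 720 ≥ 700; DTI 48.8% > 45%; LTV 85.5% ≤ 97%; employment 78 ≥ 12 mo → does not qualify.

Option A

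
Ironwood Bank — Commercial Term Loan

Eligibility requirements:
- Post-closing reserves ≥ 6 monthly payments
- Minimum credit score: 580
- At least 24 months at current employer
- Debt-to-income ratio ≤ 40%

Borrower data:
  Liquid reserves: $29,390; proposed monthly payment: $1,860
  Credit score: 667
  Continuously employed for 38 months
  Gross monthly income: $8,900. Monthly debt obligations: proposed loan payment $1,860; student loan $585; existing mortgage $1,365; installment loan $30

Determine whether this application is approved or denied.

Reserves = 29,390/1,860 = 15.8 months ≥ 6
Credit score 667 ≥ 580 (meets)
Employment 38 ≥ 24 months
Total monthly debts = (1,860 + 585 + 1,365 + 30) = 3,840. DTI: 3,840 ÷ 8,900 = 43.1%, exceeds the 40% cap
Fails on DTI.

Denied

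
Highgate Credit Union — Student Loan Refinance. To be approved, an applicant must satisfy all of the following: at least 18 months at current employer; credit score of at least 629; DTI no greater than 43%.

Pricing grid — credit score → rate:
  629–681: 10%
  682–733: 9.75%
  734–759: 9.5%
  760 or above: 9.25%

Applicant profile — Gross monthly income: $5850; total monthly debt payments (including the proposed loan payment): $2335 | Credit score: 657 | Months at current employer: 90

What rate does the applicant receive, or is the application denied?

Credit score 657 ≥ 629 (meets minimum)
Employment 90 ≥ 18 months
Debt-to-income = 2,335/5,850 = 39.9% — meets 43% limit
All requirements met. Score 657 falls in the 629–681 tier → 10%.

Approved at 10%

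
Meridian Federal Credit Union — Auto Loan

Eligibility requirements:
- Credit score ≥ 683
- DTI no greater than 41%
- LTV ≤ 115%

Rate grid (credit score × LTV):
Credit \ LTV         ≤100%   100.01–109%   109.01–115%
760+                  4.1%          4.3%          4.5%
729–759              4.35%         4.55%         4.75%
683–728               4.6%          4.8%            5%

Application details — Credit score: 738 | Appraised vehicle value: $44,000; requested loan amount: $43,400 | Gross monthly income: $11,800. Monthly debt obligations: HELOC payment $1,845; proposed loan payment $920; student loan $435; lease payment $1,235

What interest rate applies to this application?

Credit score 738 ≥ 683; Total monthly debts = (1,845 + 920 + 435 + 1,235) = 4,435. DTI = 4,435/11,800 = 37.6% ≤ 41%
LTV = 43,400/44,000 = 98.6% ≤ 115%
Credit 738 → row 729–759; LTV 98.6% → column ≤100%. Grid cell → 4.35%.

4.35%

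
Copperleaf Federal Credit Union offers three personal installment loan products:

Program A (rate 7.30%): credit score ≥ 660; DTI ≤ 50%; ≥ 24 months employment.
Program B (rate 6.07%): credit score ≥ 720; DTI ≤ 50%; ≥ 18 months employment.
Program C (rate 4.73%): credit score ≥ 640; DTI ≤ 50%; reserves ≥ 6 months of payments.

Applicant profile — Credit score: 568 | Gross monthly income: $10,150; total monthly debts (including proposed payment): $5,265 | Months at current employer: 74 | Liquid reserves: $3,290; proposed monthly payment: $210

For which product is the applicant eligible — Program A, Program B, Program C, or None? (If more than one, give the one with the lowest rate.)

None

DTI = 5,265/10,150 = 51.9%.
Reserves = 3,290/210 = 15.7 months.
Program A: score 568 < 660; DTI 51.9% > 50%; employment 74 ≥ 24 mo → does not qualify.
Program B: score 568 < 720; DTI 51.9% > 50%; employment 74 ≥ 18 mo → does not qualify.
Program C: score 568 < 640; DTI 51.9% > 50%; reserves 15.7 ≥ 6 mo → does not qualify.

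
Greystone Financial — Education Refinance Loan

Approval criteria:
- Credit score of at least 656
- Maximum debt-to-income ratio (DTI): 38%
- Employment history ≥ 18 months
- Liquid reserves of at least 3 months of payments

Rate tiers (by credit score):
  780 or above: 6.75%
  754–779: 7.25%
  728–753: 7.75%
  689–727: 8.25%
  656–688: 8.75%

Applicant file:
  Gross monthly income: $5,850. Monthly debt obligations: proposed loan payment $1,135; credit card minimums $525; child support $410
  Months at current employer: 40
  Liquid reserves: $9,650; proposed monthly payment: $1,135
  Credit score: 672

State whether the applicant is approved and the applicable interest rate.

Approved at 8.75%

Credit score 672 ≥ 656 (meets minimum)
Employment 40 ≥ 18 months
Total monthly debts = (1,135 + 525 + 410) = 2,070. Debt-to-income = 2,070/5,850 = 35.4% — meets 38% limit
Liquid reserves cover 9,650/1,135 = 8.5 months — ≥ 3 required
All requirements met. Score 672 falls in the 656–688 tier → 8.75%.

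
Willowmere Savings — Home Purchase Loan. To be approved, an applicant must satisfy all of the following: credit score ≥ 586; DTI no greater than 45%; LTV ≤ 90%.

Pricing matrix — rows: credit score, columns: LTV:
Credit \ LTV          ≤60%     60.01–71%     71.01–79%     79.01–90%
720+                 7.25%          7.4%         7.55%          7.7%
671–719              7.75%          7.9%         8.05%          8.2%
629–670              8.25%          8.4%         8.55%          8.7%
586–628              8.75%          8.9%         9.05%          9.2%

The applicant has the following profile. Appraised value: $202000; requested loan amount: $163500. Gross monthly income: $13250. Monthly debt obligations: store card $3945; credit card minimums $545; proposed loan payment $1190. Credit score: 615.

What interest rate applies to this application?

9.2%

Credit score 615 ≥ 586; Total monthly debts = (3,945 + 545 + 1,190) = 5,680. DTI: 5,680 ÷ 13,250 = 42.9%, within the 45% cap
Loan-to-value = 163,500/202,000 = 80.9% — pass (90% max)
Row: 615 falls in 586–628. Column: 80.9% falls in 79.01–90%. Rate = 9.2%.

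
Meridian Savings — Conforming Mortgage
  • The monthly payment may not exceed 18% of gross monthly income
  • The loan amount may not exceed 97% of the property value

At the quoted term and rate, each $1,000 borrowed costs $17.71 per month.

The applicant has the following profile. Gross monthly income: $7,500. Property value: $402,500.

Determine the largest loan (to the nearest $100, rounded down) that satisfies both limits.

$76,200

Payment cap: 18% × $7,500 = $1,350/month.
At $17.71 per $1,000, that supports 1,350/17.71 × 1,000 ≈ $76,228 → $76,200.
LTV cap: 97% × $402,500 = $390,425 → $390,400.
Binding constraint: payment-to-income.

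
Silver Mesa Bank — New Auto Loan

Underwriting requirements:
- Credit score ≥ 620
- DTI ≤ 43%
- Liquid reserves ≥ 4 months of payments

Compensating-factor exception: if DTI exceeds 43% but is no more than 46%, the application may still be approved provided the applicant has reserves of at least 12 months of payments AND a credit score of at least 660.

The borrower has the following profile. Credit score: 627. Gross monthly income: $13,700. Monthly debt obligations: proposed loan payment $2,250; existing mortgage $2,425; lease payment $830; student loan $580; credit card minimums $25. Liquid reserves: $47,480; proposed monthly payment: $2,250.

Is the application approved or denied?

Credit score 627 ≥ 620 (meets base)
Total debts = (2,250 + 2,425 + 830 + 580 + 25) = 6,110. DTI = 6,110/13,700 = 44.6% > 43% — standard DTI limit exceeded.
Reserves: 47,480 ÷ 2,250 = 21.1 months (meets 4-month minimum)
44.6% falls in the override range (43%–46%), so the compensating-factor test applies.
Override check — reserves: 21.1 mo (ok); score: 627 (below 660).
Override conditions not both satisfied; exception does not apply.

Denied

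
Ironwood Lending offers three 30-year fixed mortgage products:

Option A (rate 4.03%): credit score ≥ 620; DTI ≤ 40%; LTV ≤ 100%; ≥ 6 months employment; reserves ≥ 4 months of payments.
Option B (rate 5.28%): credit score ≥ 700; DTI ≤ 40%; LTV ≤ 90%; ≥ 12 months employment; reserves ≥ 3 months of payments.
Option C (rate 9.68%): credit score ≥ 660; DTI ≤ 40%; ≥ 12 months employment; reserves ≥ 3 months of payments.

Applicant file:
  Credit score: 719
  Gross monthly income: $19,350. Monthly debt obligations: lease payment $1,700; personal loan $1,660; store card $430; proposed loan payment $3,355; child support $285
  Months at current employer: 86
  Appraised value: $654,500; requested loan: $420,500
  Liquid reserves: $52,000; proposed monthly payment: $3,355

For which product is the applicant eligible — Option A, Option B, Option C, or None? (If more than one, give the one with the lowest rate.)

Total debts = (1,700 + 1,660 + 430 + 3,355 + 285) = 7,430; DTI = 7,430/19,350 = 38.4%.
LTV = 420,500/654,500 = 64.2%.
Reserves = 52,000/3,355 = 15.5 months.
Option A: score 719 ≥ 620; DTI 38.4% ≤ 40%; LTV 64.2% ≤ 100%; employment 86 ≥ 6 mo; reserves 15.5 ≥ 4 mo → qualifies.
Option B: score 719 ≥ 700; DTI 38.4% ≤ 40%; LTV 64.2% ≤ 90%; employment 86 ≥ 12 mo; reserves 15.5 ≥ 3 mo → qualifies.
Option C: score 719 ≥ 660; DTI 38.4% ≤ 40%; employment 86 ≥ 12 mo; reserves 15.5 ≥ 3 mo → qualifies.
Qualifying: Option A, Option B, Option C. Lowest rate is 4.03% → Option A.

Option A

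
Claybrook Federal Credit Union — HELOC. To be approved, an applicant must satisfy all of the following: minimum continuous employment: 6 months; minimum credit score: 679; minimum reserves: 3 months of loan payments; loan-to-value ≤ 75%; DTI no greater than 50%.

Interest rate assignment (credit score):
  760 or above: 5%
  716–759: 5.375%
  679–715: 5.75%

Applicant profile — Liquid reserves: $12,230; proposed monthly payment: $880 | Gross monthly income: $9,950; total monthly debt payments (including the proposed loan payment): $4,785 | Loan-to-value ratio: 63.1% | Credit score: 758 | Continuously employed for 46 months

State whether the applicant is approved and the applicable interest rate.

Approved at 5.375%

Credit score 758 ≥ 679 (meets minimum)
LTV 63.1% ≤ 75%
Employment 46 ≥ 6 months
Liquid reserves cover 12,230/880 = 13.9 months — ≥ 3 required
Debt-to-income = 4,785/9,950 = 48.1% — meets 50% limit
All requirements met. Score 758 falls in the 716–759 tier → 5.375%.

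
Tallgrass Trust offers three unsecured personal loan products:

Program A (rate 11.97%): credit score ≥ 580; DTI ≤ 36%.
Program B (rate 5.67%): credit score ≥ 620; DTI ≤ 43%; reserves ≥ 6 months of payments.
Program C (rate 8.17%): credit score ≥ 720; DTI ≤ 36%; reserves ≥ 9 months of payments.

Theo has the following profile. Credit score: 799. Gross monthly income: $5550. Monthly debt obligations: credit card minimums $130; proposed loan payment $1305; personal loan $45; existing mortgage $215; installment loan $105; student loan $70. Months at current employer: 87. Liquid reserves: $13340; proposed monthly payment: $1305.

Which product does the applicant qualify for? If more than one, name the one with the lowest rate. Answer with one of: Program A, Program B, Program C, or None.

Program B

Total debts = (130 + 1,305 + 45 + 215 + 105 + 70) = 1,870; DTI = 1,870/5,550 = 33.7%.
Reserves = 13,340/1,305 = 10.2 months.
Program A: score 799 ≥ 580; DTI 33.7% ≤ 36% → qualifies.
Program B: score 799 ≥ 620; DTI 33.7% ≤ 43%; reserves 10.2 ≥ 6 mo → qualifies.
Program C: score 799 ≥ 720; DTI 33.7% ≤ 36%; reserves 10.2 ≥ 9 mo → qualifies.
Qualifying: Program A, Program B, Program C. Lowest rate is 5.67% → Program B.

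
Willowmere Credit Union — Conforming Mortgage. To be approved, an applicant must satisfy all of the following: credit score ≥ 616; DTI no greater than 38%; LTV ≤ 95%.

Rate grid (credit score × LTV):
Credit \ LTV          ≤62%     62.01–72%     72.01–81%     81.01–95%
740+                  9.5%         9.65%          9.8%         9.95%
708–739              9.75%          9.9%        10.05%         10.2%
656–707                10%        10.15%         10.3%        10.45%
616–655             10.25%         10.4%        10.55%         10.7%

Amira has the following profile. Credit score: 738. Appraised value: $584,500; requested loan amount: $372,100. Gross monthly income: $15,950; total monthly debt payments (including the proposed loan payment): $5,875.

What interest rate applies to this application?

Credit score 738 ≥ 616; DTI = 5,875/15,950 = 36.8% ≤ 38%
LTV: 372,100 ÷ 584,500 = 63.7%, within 95% cap
Row: 738 falls in 708–739. Column: 63.7% falls in 62.01–72%. Rate = 9.9%.

9.9%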